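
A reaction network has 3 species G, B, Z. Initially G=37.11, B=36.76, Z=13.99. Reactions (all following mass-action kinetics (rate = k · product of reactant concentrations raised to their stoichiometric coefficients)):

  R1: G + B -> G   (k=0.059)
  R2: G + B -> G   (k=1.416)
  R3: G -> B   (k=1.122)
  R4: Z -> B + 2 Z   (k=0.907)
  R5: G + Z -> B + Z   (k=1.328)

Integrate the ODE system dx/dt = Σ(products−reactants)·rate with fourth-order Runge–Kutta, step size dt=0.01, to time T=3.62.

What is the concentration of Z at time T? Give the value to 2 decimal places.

Z at T = 373.04

RK4 with dt=0.01: 362 steps to T=3.62. Trajectory (selected grid times):
t=0.00: G=37.11 B=36.76 Z=13.99
t=0.40: G=0.00 B=21.00 Z=20.11
t=0.80: G=0.00 B=29.80 Z=28.90
t=1.21: G=0.00 B=42.82 Z=41.92
t=1.61: G=0.00 B=61.15 Z=60.26
t=2.01: G=0.00 B=87.50 Z=86.61
t=2.41: G=0.00 B=125.38 Z=124.49
t=2.82: G=0.00 B=181.46 Z=180.56
t=3.22: G=0.00 B=260.43 Z=259.53
t=3.62: G=0.00 B=373.93 Z=373.04
Read off Z at T=3.62: 373.04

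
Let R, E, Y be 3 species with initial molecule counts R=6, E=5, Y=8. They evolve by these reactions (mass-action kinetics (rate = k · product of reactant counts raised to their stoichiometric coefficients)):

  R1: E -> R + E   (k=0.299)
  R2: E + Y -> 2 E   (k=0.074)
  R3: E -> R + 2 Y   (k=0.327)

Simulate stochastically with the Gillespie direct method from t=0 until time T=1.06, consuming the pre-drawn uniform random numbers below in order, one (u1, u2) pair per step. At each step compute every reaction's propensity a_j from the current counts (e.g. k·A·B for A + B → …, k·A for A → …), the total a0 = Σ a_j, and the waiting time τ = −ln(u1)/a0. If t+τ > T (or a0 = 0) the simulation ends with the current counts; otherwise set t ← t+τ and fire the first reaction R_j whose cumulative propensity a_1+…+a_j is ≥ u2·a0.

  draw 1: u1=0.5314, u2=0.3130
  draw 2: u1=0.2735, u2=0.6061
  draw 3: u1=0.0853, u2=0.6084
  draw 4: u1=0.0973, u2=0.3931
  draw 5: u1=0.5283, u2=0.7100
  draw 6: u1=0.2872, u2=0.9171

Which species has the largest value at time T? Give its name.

t=0.000: R=6 E=5 Y=8
Draw 1: a1=1.495, a2=2.960, a3=1.635, a0=6.090; τ=−ln(0.5314)/6.090=0.104 → t=0.104; u2·a0=0.3130·6.090=1.906; a1=1.495 < 1.906 ≤ a1+a2=4.455 → R2 fires; R=6 E=6 Y=7
Draw 2: a1=1.794, a2=3.108, a3=1.962, a0=6.864; τ=−ln(0.2735)/6.864=0.189 → t=0.293; u2·a0=0.6061·6.864=4.160; a1=1.794 < 4.160 ≤ a1+a2=4.902 → R2 fires; R=6 E=7 Y=6
Draw 3: a1=2.093, a2=3.108, a3=2.289, a0=7.490; τ=−ln(0.0853)/7.490=0.329 → t=0.621; u2·a0=0.6084·7.490=4.557; a1=2.093 < 4.557 ≤ a1+a2=5.201 → R2 fires; R=6 E=8 Y=5
Draw 4: a1=2.392, a2=2.960, a3=2.616, a0=7.968; τ=−ln(0.0973)/7.968=0.292 → t=0.914; u2·a0=0.3931·7.968=3.132; a1=2.392 < 3.132 ≤ a1+a2=5.352 → R2 fires; R=6 E=9 Y=4
Draw 5: a1=2.691, a2=2.664, a3=2.943, a0=8.298; τ=−ln(0.5283)/8.298=0.077 → t=0.991; u2·a0=0.7100·8.298=5.892; a1+a2=5.355 < 5.892 ≤ a1+…+a3=8.298 → R3 fires; R=7 E=8 Y=6
Draw 6: a1=2.392, a2=3.552, a3=2.616, a0=8.560; τ=−ln(0.2872)/8.560=0.146 → t=1.136 > T=1.06: stop.
At T=1.06: R=7 E=8 Y=6; the largest is E.

Dominant species at T: E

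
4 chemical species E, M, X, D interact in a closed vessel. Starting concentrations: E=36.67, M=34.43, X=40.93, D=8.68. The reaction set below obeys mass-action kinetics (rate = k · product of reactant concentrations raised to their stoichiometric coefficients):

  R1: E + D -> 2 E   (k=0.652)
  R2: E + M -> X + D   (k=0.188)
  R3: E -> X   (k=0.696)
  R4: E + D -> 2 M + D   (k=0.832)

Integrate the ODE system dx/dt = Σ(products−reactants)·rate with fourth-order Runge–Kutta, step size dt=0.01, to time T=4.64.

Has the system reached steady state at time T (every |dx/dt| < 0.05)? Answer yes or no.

Steady state at T: yes

RK4 with dt=0.01: 464 steps to T=4.64. Trajectory (selected grid times):
t=0.00: E=36.67 M=34.43 X=40.93 D=8.68
t=0.52: E=0.02 M=63.78 X=71.35 D=14.36
t=1.03: E=0.00 M=63.80 X=71.37 D=14.36
t=1.55: E=0.00 M=63.80 X=71.37 D=14.36
t=2.06: E=0.00 M=63.80 X=71.37 D=14.36
t=2.58: E=0.00 M=63.80 X=71.37 D=14.36
t=3.09: E=0.00 M=63.80 X=71.37 D=14.36
t=3.61: E=0.00 M=63.80 X=71.37 D=14.36
t=4.12: E=0.00 M=63.80 X=71.37 D=14.36
t=4.64: E=0.00 M=63.80 X=71.37 D=14.36
Rates at T: R1=0.0000, R2=0.0000, R3=0.0000, R4=0.0000
dx/dt at T (Σ net stoichiometry × rate): E=-0.0000, M=+0.0000, X=+0.0000, D=+0.0000
Largest |dx/dt| is |-0.0000| (E) < 0.05 → steady.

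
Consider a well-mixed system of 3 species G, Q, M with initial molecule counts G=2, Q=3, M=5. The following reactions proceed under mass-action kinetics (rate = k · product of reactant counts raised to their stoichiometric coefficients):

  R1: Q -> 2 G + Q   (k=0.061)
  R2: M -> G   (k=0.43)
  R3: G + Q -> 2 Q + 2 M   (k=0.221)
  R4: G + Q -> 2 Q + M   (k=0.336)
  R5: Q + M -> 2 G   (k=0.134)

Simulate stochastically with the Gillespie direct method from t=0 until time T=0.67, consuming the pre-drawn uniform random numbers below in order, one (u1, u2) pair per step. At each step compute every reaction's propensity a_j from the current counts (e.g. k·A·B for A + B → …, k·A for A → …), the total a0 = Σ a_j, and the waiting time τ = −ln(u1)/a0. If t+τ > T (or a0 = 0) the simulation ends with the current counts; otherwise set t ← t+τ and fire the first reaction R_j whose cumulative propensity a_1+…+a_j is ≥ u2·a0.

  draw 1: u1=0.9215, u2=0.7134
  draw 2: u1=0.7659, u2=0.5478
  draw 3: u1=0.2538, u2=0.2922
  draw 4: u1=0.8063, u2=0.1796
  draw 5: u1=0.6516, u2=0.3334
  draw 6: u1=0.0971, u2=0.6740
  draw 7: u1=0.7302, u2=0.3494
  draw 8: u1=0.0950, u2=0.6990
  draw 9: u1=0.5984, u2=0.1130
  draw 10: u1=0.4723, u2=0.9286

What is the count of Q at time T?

Q at T = 5

t=0.000: G=2 Q=3 M=5
Draw 1: a1=0.183, a2=2.150, a3=1.326, a4=2.016, a5=2.010, a0=7.685; τ=−ln(0.9215)/7.685=0.011 → t=0.011; u2·a0=0.7134·7.685=5.482; a1+…+a3=3.659 < 5.482 ≤ a1+…+a4=5.675 → R4 fires; G=1 Q=4 M=6
Draw 2: a1=0.244, a2=2.580, a3=0.884, a4=1.344, a5=3.216, a0=8.268; τ=−ln(0.7659)/8.268=0.032 → t=0.043; u2·a0=0.5478·8.268=4.529; a1+…+a3=3.708 < 4.529 ≤ a1+…+a4=5.052 → R4 fires; G=0 Q=5 M=7
Draw 3: a1=0.305, a2=3.010, a3=0.000, a4=0.000, a5=4.690, a0=8.005; τ=−ln(0.2538)/8.005=0.171 → t=0.214; u2·a0=0.2922·8.005=2.339; a1=0.305 < 2.339 ≤ a1+a2=3.315 → R2 fires; G=1 Q=5 M=6
Draw 4: a1=0.305, a2=2.580, a3=1.105, a4=1.680, a5=4.020, a0=9.690; τ=−ln(0.8063)/9.690=0.022 → t=0.236; u2·a0=0.1796·9.690=1.740; a1=0.305 < 1.740 ≤ a1+a2=2.885 → R2 fires; G=2 Q=5 M=5
Draw 5: a1=0.305, a2=2.150, a3=2.210, a4=3.360, a5=3.350, a0=11.375; τ=−ln(0.6516)/11.375=0.038 → t=0.274; u2·a0=0.3334·11.375=3.792; a1+a2=2.455 < 3.792 ≤ a1+…+a3=4.665 → R3 fires; G=1 Q=6 M=7
Draw 6: a1=0.366, a2=3.010, a3=1.326, a4=2.016, a5=5.628, a0=12.346; τ=−ln(0.0971)/12.346=0.189 → t=0.463; u2·a0=0.6740·12.346=8.321; a1+…+a4=6.718 < 8.321 ≤ a1+…+a5=12.346 → R5 fires; G=3 Q=5 M=6
Draw 7: a1=0.305, a2=2.580, a3=3.315, a4=5.040, a5=4.020, a0=15.260; τ=−ln(0.7302)/15.260=0.021 → t=0.484; u2·a0=0.3494·15.260=5.332; a1+a2=2.885 < 5.332 ≤ a1+…+a3=6.200 → R3 fires; G=2 Q=6 M=8
Draw 8: a1=0.366, a2=3.440, a3=2.652, a4=4.032, a5=6.432, a0=16.922; τ=−ln(0.0950)/16.922=0.139 → t=0.623; u2·a0=0.6990·16.922=11.828; a1+…+a4=10.490 < 11.828 ≤ a1+…+a5=16.922 → R5 fires; G=4 Q=5 M=7
Draw 9: a1=0.305, a2=3.010, a3=4.420, a4=6.720, a5=4.690, a0=19.145; τ=−ln(0.5984)/19.145=0.027 → t=0.649; u2·a0=0.1130·19.145=2.163; a1=0.305 < 2.163 ≤ a1+a2=3.315 → R2 fires; G=5 Q=5 M=6
Draw 10: a1=0.305, a2=2.580, a3=5.525, a4=8.400, a5=4.020, a0=20.830; τ=−ln(0.4723)/20.830=0.036 → t=0.685 > T=0.67: stop.
Read off Q at T=0.67: 5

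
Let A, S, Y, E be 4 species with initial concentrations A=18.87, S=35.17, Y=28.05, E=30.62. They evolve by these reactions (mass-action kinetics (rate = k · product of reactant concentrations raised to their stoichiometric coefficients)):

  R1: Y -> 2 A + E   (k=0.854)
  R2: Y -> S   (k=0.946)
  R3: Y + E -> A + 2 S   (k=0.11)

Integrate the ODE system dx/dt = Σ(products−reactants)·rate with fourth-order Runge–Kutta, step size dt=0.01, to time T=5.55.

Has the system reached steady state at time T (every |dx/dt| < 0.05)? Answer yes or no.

RK4 with dt=0.01: 555 steps to T=5.55. Trajectory (selected grid times):
t=0.00: A=18.87 S=35.17 Y=28.05 E=30.62
t=0.62: A=44.43 S=72.01 Y=1.96 E=19.87
t=1.23: A=46.17 S=74.38 Y=0.18 E=19.28
t=1.85: A=46.33 S=74.59 Y=0.02 E=19.23
t=2.47: A=46.34 S=74.61 Y=0.00 E=19.23
t=3.08: A=46.34 S=74.62 Y=0.00 E=19.22
t=3.70: A=46.34 S=74.62 Y=0.00 E=19.22
t=4.32: A=46.34 S=74.62 Y=0.00 E=19.22
t=4.93: A=46.34 S=74.62 Y=0.00 E=19.22
t=5.55: A=46.34 S=74.62 Y=0.00 E=19.22
Rates at T: R1=0.0000, R2=0.0000, R3=0.0000
dx/dt at T (Σ net stoichiometry × rate): A=+0.0000, S=+0.0000, Y=-0.0000, E=-0.0000
Largest |dx/dt| is |+0.0000| (S) < 0.05 → steady.

Steady state at T: yes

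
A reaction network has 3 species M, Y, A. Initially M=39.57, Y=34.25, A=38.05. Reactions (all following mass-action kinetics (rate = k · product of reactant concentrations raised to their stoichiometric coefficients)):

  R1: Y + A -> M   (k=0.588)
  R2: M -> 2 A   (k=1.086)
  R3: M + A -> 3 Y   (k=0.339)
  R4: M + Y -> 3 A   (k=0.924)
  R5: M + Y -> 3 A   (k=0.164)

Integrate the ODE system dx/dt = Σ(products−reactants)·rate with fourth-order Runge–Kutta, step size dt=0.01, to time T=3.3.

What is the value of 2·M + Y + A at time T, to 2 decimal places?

Value at T = 151.44

Check how each reaction changes W = 2·M + Y + A (weight of products minus weight of reactants):
R1: Y + A -> M: (2·1) − (1·1 + 1·1) = 2 − 2 = 0
R2: M -> 2 A: (1·2) − (2·1) = 2 − 2 = 0
R3: M + A -> 3 Y: (1·3) − (2·1 + 1·1) = 3 − 3 = 0
R4: M + Y -> 3 A: (1·3) − (2·1 + 1·1) = 3 − 3 = 0
R5: M + Y -> 3 A: (1·3) − (2·1 + 1·1) = 3 − 3 = 0
Every reaction leaves W unchanged, so W is conserved and no simulation is needed: W(T) = W(0) = 2·39.57 + 34.25 + 38.05 = 151.44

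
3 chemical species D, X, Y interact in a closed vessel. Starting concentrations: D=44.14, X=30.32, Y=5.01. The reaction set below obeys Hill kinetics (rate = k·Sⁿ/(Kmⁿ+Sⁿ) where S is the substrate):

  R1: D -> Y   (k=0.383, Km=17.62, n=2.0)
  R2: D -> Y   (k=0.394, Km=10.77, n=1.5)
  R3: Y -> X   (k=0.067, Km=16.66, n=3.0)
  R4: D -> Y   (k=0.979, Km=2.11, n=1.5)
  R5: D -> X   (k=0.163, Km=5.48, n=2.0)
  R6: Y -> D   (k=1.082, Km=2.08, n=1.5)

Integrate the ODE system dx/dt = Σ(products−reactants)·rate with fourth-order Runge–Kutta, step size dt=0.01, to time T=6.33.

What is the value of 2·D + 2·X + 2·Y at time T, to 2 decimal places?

Value at T = 158.94

Check how each reaction changes W = 2·D + 2·X + 2·Y (weight of products minus weight of reactants):
R1: D -> Y: (2·1) − (2·1) = 2 − 2 = 0
R2: D -> Y: (2·1) − (2·1) = 2 − 2 = 0
R3: Y -> X: (2·1) − (2·1) = 2 − 2 = 0
R4: D -> Y: (2·1) − (2·1) = 2 − 2 = 0
R5: D -> X: (2·1) − (2·1) = 2 − 2 = 0
R6: Y -> D: (2·1) − (2·1) = 2 − 2 = 0
Every reaction leaves W unchanged, so W is conserved and no simulation is needed: W(T) = W(0) = 2·44.14 + 2·30.32 + 2·5.01 = 158.94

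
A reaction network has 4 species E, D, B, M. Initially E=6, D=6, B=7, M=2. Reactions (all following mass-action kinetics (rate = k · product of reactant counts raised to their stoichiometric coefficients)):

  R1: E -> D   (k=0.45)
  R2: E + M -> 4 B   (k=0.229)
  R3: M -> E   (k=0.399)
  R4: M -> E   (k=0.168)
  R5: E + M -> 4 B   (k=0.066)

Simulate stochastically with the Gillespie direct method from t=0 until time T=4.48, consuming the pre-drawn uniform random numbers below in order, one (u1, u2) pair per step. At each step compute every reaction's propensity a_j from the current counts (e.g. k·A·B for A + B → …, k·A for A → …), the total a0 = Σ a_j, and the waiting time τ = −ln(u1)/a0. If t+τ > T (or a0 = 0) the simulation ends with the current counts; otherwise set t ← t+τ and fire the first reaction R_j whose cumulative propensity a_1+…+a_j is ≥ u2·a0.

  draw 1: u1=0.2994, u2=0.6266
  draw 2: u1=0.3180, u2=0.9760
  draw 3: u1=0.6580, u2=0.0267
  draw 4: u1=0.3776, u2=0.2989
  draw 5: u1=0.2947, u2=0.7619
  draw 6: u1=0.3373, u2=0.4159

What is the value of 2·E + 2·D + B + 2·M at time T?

Value at T = 35

Check how each reaction changes W = 2·E + 2·D + B + 2·M (weight of products minus weight of reactants):
R1: E -> D: (2·1) − (2·1) = 2 − 2 = 0
R2: E + M -> 4 B: (1·4) − (2·1 + 2·1) = 4 − 4 = 0
R3: M -> E: (2·1) − (2·1) = 2 − 2 = 0
R4: M -> E: (2·1) − (2·1) = 2 − 2 = 0
R5: E + M -> 4 B: (1·4) − (2·1 + 2·1) = 4 − 4 = 0
Every reaction leaves W unchanged, so W is conserved and no simulation is needed: W(T) = W(0) = 2·6 + 2·6 + 7 + 2·2 = 35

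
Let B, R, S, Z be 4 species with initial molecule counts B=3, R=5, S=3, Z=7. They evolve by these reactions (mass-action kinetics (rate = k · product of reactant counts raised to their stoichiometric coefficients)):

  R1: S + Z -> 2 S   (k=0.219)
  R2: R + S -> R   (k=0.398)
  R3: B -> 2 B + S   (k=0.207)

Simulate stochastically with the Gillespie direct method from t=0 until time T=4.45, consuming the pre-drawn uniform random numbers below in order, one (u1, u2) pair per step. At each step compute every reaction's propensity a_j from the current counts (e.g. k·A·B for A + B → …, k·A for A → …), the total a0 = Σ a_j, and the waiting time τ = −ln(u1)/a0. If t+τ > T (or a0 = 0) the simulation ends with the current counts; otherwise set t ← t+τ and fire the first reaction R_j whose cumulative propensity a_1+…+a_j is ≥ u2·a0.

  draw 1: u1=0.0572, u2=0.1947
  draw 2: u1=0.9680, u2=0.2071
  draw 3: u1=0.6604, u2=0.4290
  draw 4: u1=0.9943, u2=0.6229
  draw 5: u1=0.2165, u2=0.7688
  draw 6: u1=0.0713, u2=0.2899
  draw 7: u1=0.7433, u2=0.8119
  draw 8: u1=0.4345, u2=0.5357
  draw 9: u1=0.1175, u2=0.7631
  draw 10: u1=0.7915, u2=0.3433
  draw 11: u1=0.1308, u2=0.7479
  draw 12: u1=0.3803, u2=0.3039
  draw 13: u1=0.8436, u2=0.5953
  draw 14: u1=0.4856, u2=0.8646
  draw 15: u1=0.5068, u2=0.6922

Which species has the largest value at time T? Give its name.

Dominant species at T: B

t=0.000: B=3 R=5 S=3 Z=7
Draw 1: a1=4.599, a2=5.970, a3=0.621, a0=11.190; τ=−ln(0.0572)/11.190=0.256 → t=0.256; u2·a0=0.1947·11.190=2.179 ≤ a1=4.599 → R1 fires; B=3 R=5 S=4 Z=6
Draw 2: a1=5.256, a2=7.960, a3=0.621, a0=13.837; τ=−ln(0.9680)/13.837=0.002 → t=0.258; u2·a0=0.2071·13.837=2.866 ≤ a1=5.256 → R1 fires; B=3 R=5 S=5 Z=5
Draw 3: a1=5.475, a2=9.950, a3=0.621, a0=16.046; τ=−ln(0.6604)/16.046=0.026 → t=0.284; u2·a0=0.4290·16.046=6.884; a1=5.475 < 6.884 ≤ a1+a2=15.425 → R2 fires; B=3 R=5 S=4 Z=5
Draw 4: a1=4.380, a2=7.960, a3=0.621, a0=12.961; τ=−ln(0.9943)/12.961=0.000 → t=0.284; u2·a0=0.6229·12.961=8.073; a1=4.380 < 8.073 ≤ a1+a2=12.340 → R2 fires; B=3 R=5 S=3 Z=5
Draw 5: a1=3.285, a2=5.970, a3=0.621, a0=9.876; τ=−ln(0.2165)/9.876=0.155 → t=0.439; u2·a0=0.7688·9.876=7.593; a1=3.285 < 7.593 ≤ a1+a2=9.255 → R2 fires; B=3 R=5 S=2 Z=5
Draw 6: a1=2.190, a2=3.980, a3=0.621, a0=6.791; τ=−ln(0.0713)/6.791=0.389 → t=0.828; u2·a0=0.2899·6.791=1.969 ≤ a1=2.190 → R1 fires; B=3 R=5 S=3 Z=4
Draw 7: a1=2.628, a2=5.970, a3=0.621, a0=9.219; τ=−ln(0.7433)/9.219=0.032 → t=0.860; u2·a0=0.8119·9.219=7.485; a1=2.628 < 7.485 ≤ a1+a2=8.598 → R2 fires; B=3 R=5 S=2 Z=4
Draw 8: a1=1.752, a2=3.980, a3=0.621, a0=6.353; τ=−ln(0.4345)/6.353=0.131 → t=0.992; u2·a0=0.5357·6.353=3.403; a1=1.752 < 3.403 ≤ a1+a2=5.732 → R2 fires; B=3 R=5 S=1 Z=4
Draw 9: a1=0.876, a2=1.990, a3=0.621, a0=3.487; τ=−ln(0.1175)/3.487=0.614 → t=1.606; u2·a0=0.7631·3.487=2.661; a1=0.876 < 2.661 ≤ a1+a2=2.866 → R2 fires; B=3 R=5 S=0 Z=4
Draw 10: a1=0.000, a2=0.000, a3=0.621, a0=0.621; τ=−ln(0.7915)/0.621=0.377 → t=1.982; u2·a0=0.3433·0.621=0.213; a1+a2=0.000 < 0.213 ≤ a1+…+a3=0.621 → R3 fires; B=4 R=5 S=1 Z=4
Draw 11: a1=0.876, a2=1.990, a3=0.828, a0=3.694; τ=−ln(0.1308)/3.694=0.551 → t=2.533; u2·a0=0.7479·3.694=2.763; a1=0.876 < 2.763 ≤ a1+a2=2.866 → R2 fires; B=4 R=5 S=0 Z=4
Draw 12: a1=0.000, a2=0.000, a3=0.828, a0=0.828; τ=−ln(0.3803)/0.828=1.168 → t=3.700; u2·a0=0.3039·0.828=0.252; a1+a2=0.000 < 0.252 ≤ a1+…+a3=0.828 → R3 fires; B=5 R=5 S=1 Z=4
Draw 13: a1=0.876, a2=1.990, a3=1.035, a0=3.901; τ=−ln(0.8436)/3.901=0.044 → t=3.744; u2·a0=0.5953·3.901=2.322; a1=0.876 < 2.322 ≤ a1+a2=2.866 → R2 fires; B=5 R=5 S=0 Z=4
Draw 14: a1=0.000, a2=0.000, a3=1.035, a0=1.035; τ=−ln(0.4856)/1.035=0.698 → t=4.442; u2·a0=0.8646·1.035=0.895; a1+a2=0.000 < 0.895 ≤ a1+…+a3=1.035 → R3 fires; B=6 R=5 S=1 Z=4
Draw 15: a1=0.876, a2=1.990, a3=1.242, a0=4.108; τ=−ln(0.5068)/4.108=0.165 → t=4.607 > T=4.45: stop.
At T=4.45: B=6 R=5 S=1 Z=4; the largest is B.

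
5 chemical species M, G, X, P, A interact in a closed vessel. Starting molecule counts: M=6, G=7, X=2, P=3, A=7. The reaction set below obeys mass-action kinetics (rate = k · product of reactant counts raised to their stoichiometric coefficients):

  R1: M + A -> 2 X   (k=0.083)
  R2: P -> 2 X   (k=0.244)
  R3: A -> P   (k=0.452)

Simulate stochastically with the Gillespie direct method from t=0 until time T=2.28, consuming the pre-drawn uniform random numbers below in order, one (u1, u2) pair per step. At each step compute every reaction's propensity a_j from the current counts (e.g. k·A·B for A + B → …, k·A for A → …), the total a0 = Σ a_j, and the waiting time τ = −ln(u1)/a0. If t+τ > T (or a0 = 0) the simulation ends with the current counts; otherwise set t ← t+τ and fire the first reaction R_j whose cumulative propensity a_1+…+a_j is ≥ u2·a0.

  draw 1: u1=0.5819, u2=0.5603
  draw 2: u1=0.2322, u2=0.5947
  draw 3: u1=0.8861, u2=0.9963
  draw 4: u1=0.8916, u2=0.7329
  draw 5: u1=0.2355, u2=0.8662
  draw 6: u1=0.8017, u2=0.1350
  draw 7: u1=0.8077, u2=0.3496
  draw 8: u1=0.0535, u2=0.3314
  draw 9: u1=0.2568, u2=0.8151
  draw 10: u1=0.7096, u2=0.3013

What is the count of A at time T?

A at T = 1

t=0.000: M=6 G=7 X=2 P=3 A=7
Draw 1: a1=3.486, a2=0.732, a3=3.164, a0=7.382; τ=−ln(0.5819)/7.382=0.073 → t=0.073; u2·a0=0.5603·7.382=4.136; a1=3.486 < 4.136 ≤ a1+a2=4.218 → R2 fires; M=6 G=7 X=4 P=2 A=7
Draw 2: a1=3.486, a2=0.488, a3=3.164, a0=7.138; τ=−ln(0.2322)/7.138=0.205 → t=0.278; u2·a0=0.5947·7.138=4.245; a1+a2=3.974 < 4.245 ≤ a1+…+a3=7.138 → R3 fires; M=6 G=7 X=4 P=3 A=6
Draw 3: a1=2.988, a2=0.732, a3=2.712, a0=6.432; τ=−ln(0.8861)/6.432=0.019 → t=0.297; u2·a0=0.9963·6.432=6.408; a1+a2=3.720 < 6.408 ≤ a1+…+a3=6.432 → R3 fires; M=6 G=7 X=4 P=4 A=5
Draw 4: a1=2.490, a2=0.976, a3=2.260, a0=5.726; τ=−ln(0.8916)/5.726=0.020 → t=0.317; u2·a0=0.7329·5.726=4.197; a1+a2=3.466 < 4.197 ≤ a1+…+a3=5.726 → R3 fires; M=6 G=7 X=4 P=5 A=4
Draw 5: a1=1.992, a2=1.220, a3=1.808, a0=5.020; τ=−ln(0.2355)/5.020=0.288 → t=0.605; u2·a0=0.8662·5.020=4.348; a1+a2=3.212 < 4.348 ≤ a1+…+a3=5.020 → R3 fires; M=6 G=7 X=4 P=6 A=3
Draw 6: a1=1.494, a2=1.464, a3=1.356, a0=4.314; τ=−ln(0.8017)/4.314=0.051 → t=0.656; u2·a0=0.1350·4.314=0.582 ≤ a1=1.494 → R1 fires; M=5 G=7 X=6 P=6 A=2
Draw 7: a1=0.830, a2=1.464, a3=0.904, a0=3.198; τ=−ln(0.8077)/3.198=0.067 → t=0.723; u2·a0=0.3496·3.198=1.118; a1=0.830 < 1.118 ≤ a1+a2=2.294 → R2 fires; M=5 G=7 X=8 P=5 A=2
Draw 8: a1=0.830, a2=1.220, a3=0.904, a0=2.954; τ=−ln(0.0535)/2.954=0.991 → t=1.714; u2·a0=0.3314·2.954=0.979; a1=0.830 < 0.979 ≤ a1+a2=2.050 → R2 fires; M=5 G=7 X=10 P=4 A=2
Draw 9: a1=0.830, a2=0.976, a3=0.904, a0=2.710; τ=−ln(0.2568)/2.710=0.502 → t=2.216; u2·a0=0.8151·2.710=2.209; a1+a2=1.806 < 2.209 ≤ a1+…+a3=2.710 → R3 fires; M=5 G=7 X=10 P=5 A=1
Draw 10: a1=0.415, a2=1.220, a3=0.452, a0=2.087; τ=−ln(0.7096)/2.087=0.164 → t=2.380 > T=2.28: stop.
Read off A at T=2.28: 1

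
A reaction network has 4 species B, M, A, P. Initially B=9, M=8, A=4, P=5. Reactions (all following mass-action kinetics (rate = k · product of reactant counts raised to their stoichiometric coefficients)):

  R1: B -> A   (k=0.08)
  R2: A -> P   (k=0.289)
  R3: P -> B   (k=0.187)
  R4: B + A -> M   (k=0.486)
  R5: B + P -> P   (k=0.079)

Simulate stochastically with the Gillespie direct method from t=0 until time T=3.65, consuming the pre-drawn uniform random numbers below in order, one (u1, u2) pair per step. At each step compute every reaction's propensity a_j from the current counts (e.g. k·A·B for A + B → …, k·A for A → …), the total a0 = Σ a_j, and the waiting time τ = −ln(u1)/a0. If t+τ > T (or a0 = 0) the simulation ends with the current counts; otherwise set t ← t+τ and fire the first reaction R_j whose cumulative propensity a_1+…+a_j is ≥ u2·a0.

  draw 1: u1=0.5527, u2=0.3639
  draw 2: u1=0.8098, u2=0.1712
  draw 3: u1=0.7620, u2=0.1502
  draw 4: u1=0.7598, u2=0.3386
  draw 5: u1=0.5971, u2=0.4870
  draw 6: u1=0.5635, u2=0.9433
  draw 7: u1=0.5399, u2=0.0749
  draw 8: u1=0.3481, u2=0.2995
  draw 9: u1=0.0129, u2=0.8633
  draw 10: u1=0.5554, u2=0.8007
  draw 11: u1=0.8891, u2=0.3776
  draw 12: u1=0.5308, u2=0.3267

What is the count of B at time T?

B at T = 2

t=0.000: B=9 M=8 A=4 P=5
Draw 1: a1=0.720, a2=1.156, a3=0.935, a4=17.496, a5=3.555, a0=23.862; τ=−ln(0.5527)/23.862=0.025 → t=0.025; u2·a0=0.3639·23.862=8.683; a1+…+a3=2.811 < 8.683 ≤ a1+…+a4=20.307 → R4 fires; B=8 M=9 A=3 P=5
Draw 2: a1=0.640, a2=0.867, a3=0.935, a4=11.664, a5=3.160, a0=17.266; τ=−ln(0.8098)/17.266=0.012 → t=0.037; u2·a0=0.1712·17.266=2.956; a1+…+a3=2.442 < 2.956 ≤ a1+…+a4=14.106 → R4 fires; B=7 M=10 A=2 P=5
Draw 3: a1=0.560, a2=0.578, a3=0.935, a4=6.804, a5=2.765, a0=11.642; τ=−ln(0.7620)/11.642=0.023 → t=0.060; u2·a0=0.1502·11.642=1.749; a1+a2=1.138 < 1.749 ≤ a1+…+a3=2.073 → R3 fires; B=8 M=10 A=2 P=4
Draw 4: a1=0.640, a2=0.578, a3=0.748, a4=7.776, a5=2.528, a0=12.270; τ=−ln(0.7598)/12.270=0.022 → t=0.083; u2·a0=0.3386·12.270=4.155; a1+…+a3=1.966 < 4.155 ≤ a1+…+a4=9.742 → R4 fires; B=7 M=11 A=1 P=4
Draw 5: a1=0.560, a2=0.289, a3=0.748, a4=3.402, a5=2.212, a0=7.211; τ=−ln(0.5971)/7.211=0.072 → t=0.154; u2·a0=0.4870·7.211=3.512; a1+…+a3=1.597 < 3.512 ≤ a1+…+a4=4.999 → R4 fires; B=6 M=12 A=0 P=4
Draw 6: a1=0.480, a2=0.000, a3=0.748, a4=0.000, a5=1.896, a0=3.124; τ=−ln(0.5635)/3.124=0.184 → t=0.338; u2·a0=0.9433·3.124=2.947; a1+…+a4=1.228 < 2.947 ≤ a1+…+a5=3.124 → R5 fires; B=5 M=12 A=0 P=4
Draw 7: a1=0.400, a2=0.000, a3=0.748, a4=0.000, a5=1.580, a0=2.728; τ=−ln(0.5399)/2.728=0.226 → t=0.564; u2·a0=0.0749·2.728=0.204 ≤ a1=0.400 → R1 fires; B=4 M=12 A=1 P=4
Draw 8: a1=0.320, a2=0.289, a3=0.748, a4=1.944, a5=1.264, a0=4.565; τ=−ln(0.3481)/4.565=0.231 → t=0.795; u2·a0=0.2995·4.565=1.367; a1+…+a3=1.357 < 1.367 ≤ a1+…+a4=3.301 → R4 fires; B=3 M=13 A=0 P=4
Draw 9: a1=0.240, a2=0.000, a3=0.748, a4=0.000, a5=0.948, a0=1.936; τ=−ln(0.0129)/1.936=2.247 → t=3.042; u2·a0=0.8633·1.936=1.671; a1+…+a4=0.988 < 1.671 ≤ a1+…+a5=1.936 → R5 fires; B=2 M=13 A=0 P=4
Draw 10: a1=0.160, a2=0.000, a3=0.748, a4=0.000, a5=0.632, a0=1.540; τ=−ln(0.5554)/1.540=0.382 → t=3.424; u2·a0=0.8007·1.540=1.233; a1+…+a4=0.908 < 1.233 ≤ a1+…+a5=1.540 → R5 fires; B=1 M=13 A=0 P=4
Draw 11: a1=0.080, a2=0.000, a3=0.748, a4=0.000, a5=0.316, a0=1.144; τ=−ln(0.8891)/1.144=0.103 → t=3.527; u2·a0=0.3776·1.144=0.432; a1+a2=0.080 < 0.432 ≤ a1+…+a3=0.828 → R3 fires; B=2 M=13 A=0 P=3
Draw 12: a1=0.160, a2=0.000, a3=0.561, a4=0.000, a5=0.474, a0=1.195; τ=−ln(0.5308)/1.195=0.530 → t=4.057 > T=3.65: stop.
Read off B at T=3.65: 2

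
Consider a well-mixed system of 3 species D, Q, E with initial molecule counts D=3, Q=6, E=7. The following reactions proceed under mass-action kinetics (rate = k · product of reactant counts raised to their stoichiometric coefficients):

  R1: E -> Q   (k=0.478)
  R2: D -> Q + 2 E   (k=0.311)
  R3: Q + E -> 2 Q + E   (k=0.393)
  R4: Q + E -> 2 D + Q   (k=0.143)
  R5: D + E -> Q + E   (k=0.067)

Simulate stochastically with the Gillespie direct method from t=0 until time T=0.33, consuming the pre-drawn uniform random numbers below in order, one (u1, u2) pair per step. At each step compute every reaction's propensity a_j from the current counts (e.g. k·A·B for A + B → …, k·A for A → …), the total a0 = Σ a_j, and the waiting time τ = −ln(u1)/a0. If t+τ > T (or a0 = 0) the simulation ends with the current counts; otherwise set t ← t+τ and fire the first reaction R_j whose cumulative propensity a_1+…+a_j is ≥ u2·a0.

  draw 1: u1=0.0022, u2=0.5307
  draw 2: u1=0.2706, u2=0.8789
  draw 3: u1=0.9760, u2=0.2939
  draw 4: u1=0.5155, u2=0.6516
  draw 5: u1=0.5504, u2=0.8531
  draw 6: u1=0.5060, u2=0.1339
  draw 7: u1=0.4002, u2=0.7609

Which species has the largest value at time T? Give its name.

Dominant species at T: Q

t=0.000: D=3 Q=6 E=7
Draw 1: a1=3.346, a2=0.933, a3=16.506, a4=6.006, a5=1.407, a0=28.198; τ=−ln(0.0022)/28.198=0.217 → t=0.217; u2·a0=0.5307·28.198=14.965; a1+a2=4.279 < 14.965 ≤ a1+…+a3=20.785 → R3 fires; D=3 Q=7 E=7
Draw 2: a1=3.346, a2=0.933, a3=19.257, a4=7.007, a5=1.407, a0=31.950; τ=−ln(0.2706)/31.950=0.041 → t=0.258; u2·a0=0.8789·31.950=28.081; a1+…+a3=23.536 < 28.081 ≤ a1+…+a4=30.543 → R4 fires; D=5 Q=7 E=6
Draw 3: a1=2.868, a2=1.555, a3=16.506, a4=6.006, a5=2.010, a0=28.945; τ=−ln(0.9760)/28.945=0.001 → t=0.259; u2·a0=0.2939·28.945=8.507; a1+a2=4.423 < 8.507 ≤ a1+…+a3=20.929 → R3 fires; D=5 Q=8 E=6
Draw 4: a1=2.868, a2=1.555, a3=18.864, a4=6.864, a5=2.010, a0=32.161; τ=−ln(0.5155)/32.161=0.021 → t=0.279; u2·a0=0.6516·32.161=20.956; a1+a2=4.423 < 20.956 ≤ a1+…+a3=23.287 → R3 fires; D=5 Q=9 E=6
Draw 5: a1=2.868, a2=1.555, a3=21.222, a4=7.722, a5=2.010, a0=35.377; τ=−ln(0.5504)/35.377=0.017 → t=0.296; u2·a0=0.8531·35.377=30.180; a1+…+a3=25.645 < 30.180 ≤ a1+…+a4=33.367 → R4 fires; D=7 Q=9 E=5
Draw 6: a1=2.390, a2=2.177, a3=17.685, a4=6.435, a5=2.345, a0=31.032; τ=−ln(0.5060)/31.032=0.022 → t=0.318; u2·a0=0.1339·31.032=4.155; a1=2.390 < 4.155 ≤ a1+a2=4.567 → R2 fires; D=6 Q=10 E=7
Draw 7: a1=3.346, a2=1.866, a3=27.510, a4=10.010, a5=2.814, a0=45.546; τ=−ln(0.4002)/45.546=0.020 → t=0.338 > T=0.33: stop.
At T=0.33: D=6 Q=10 E=7; the largest is Q.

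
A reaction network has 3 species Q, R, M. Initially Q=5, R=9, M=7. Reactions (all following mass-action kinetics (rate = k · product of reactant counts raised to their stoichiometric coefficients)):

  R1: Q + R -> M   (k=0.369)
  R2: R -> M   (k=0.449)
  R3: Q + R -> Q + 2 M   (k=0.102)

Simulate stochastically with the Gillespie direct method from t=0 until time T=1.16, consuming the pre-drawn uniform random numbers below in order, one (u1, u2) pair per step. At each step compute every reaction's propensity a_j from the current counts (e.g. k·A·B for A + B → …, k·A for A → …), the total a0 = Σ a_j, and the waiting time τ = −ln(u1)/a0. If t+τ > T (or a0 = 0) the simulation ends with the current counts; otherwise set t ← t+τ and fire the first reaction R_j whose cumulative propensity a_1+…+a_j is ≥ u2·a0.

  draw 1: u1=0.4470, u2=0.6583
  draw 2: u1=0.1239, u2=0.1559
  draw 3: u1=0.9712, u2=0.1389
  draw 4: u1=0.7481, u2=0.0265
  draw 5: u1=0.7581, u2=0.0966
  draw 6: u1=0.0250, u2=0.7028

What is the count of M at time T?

t=0.000: Q=5 R=9 M=7
Draw 1: a1=16.605, a2=4.041, a3=4.590, a0=25.236; τ=−ln(0.4470)/25.236=0.032 → t=0.032; u2·a0=0.6583·25.236=16.613; a1=16.605 < 16.613 ≤ a1+a2=20.646 → R2 fires; Q=5 R=8 M=8
Draw 2: a1=14.760, a2=3.592, a3=4.080, a0=22.432; τ=−ln(0.1239)/22.432=0.093 → t=0.125; u2·a0=0.1559·22.432=3.497 ≤ a1=14.760 → R1 fires; Q=4 R=7 M=9
Draw 3: a1=10.332, a2=3.143, a3=2.856, a0=16.331; τ=−ln(0.9712)/16.331=0.002 → t=0.127; u2·a0=0.1389·16.331=2.268 ≤ a1=10.332 → R1 fires; Q=3 R=6 M=10
Draw 4: a1=6.642, a2=2.694, a3=1.836, a0=11.172; τ=−ln(0.7481)/11.172=0.026 → t=0.153; u2·a0=0.0265·11.172=0.296 ≤ a1=6.642 → R1 fires; Q=2 R=5 M=11
Draw 5: a1=3.690, a2=2.245, a3=1.020, a0=6.955; τ=−ln(0.7581)/6.955=0.040 → t=0.193; u2·a0=0.0966·6.955=0.672 ≤ a1=3.690 → R1 fires; Q=1 R=4 M=12
Draw 6: a1=1.476, a2=1.796, a3=0.408, a0=3.680; τ=−ln(0.0250)/3.680=1.002 → t=1.195 > T=1.16: stop.
Read off M at T=1.16: 12

M at T = 12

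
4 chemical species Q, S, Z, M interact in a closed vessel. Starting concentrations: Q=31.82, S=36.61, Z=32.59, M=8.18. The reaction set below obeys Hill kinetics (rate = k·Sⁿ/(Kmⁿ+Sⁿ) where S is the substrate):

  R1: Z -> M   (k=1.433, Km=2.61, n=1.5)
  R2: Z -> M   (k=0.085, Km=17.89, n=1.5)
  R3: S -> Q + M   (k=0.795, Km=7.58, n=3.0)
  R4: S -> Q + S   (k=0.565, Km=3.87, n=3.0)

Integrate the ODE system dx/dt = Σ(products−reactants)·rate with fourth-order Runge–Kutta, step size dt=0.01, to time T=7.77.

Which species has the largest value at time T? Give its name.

RK4 with dt=0.01: 777 steps to T=7.77. Trajectory (selected grid times):
t=0.00: Q=31.82 S=36.61 Z=32.59 M=8.18
t=0.86: Q=32.98 S=35.93 Z=31.33 M=10.11
t=1.73: Q=34.16 S=35.25 Z=30.07 M=12.07
t=2.59: Q=35.32 S=34.57 Z=28.82 M=13.99
t=3.45: Q=36.48 S=33.89 Z=27.57 M=15.92
t=4.32: Q=37.66 S=33.21 Z=26.31 M=17.86
t=5.18: Q=38.82 S=32.54 Z=25.07 M=19.77
t=6.04: Q=39.98 S=31.86 Z=23.84 M=21.68
t=6.91: Q=41.15 S=31.18 Z=22.59 M=23.61
t=7.77: Q=42.31 S=30.50 Z=21.36 M=25.51
At T=7.77: Q=42.31 S=30.50 Z=21.36 M=25.51; the largest is Q.

Dominant species at T: Q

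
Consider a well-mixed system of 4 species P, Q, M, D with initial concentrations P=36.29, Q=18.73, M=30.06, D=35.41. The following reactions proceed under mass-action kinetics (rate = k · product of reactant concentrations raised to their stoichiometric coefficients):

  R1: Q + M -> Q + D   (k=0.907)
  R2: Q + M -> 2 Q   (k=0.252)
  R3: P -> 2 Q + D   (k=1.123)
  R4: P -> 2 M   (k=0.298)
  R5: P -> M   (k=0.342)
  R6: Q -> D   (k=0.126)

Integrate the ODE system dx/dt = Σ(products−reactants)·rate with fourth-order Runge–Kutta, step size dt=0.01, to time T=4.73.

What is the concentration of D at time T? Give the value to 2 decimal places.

D at T = 128.98

RK4 with dt=0.01: 473 steps to T=4.73. Trajectory (selected grid times):
t=0.00: P=36.29 Q=18.73 M=30.06 D=35.41
t=0.53: P=14.26 Q=53.09 M=0.23 D=84.72
t=1.05: P=5.70 Q=61.20 M=0.08 D=97.65
t=1.58: P=2.24 Q=61.89 M=0.03 D=105.47
t=2.10: P=0.90 Q=59.77 M=0.01 D=110.89
t=2.63: P=0.35 Q=56.63 M=0.01 D=115.36
t=3.15: P=0.14 Q=53.32 M=0.00 D=119.19
t=3.68: P=0.06 Q=49.99 M=0.00 D=122.73
t=4.20: P=0.02 Q=46.87 M=0.00 D=125.93
t=4.73: P=0.01 Q=43.86 M=0.00 D=128.98
Read off D at T=4.73: 128.98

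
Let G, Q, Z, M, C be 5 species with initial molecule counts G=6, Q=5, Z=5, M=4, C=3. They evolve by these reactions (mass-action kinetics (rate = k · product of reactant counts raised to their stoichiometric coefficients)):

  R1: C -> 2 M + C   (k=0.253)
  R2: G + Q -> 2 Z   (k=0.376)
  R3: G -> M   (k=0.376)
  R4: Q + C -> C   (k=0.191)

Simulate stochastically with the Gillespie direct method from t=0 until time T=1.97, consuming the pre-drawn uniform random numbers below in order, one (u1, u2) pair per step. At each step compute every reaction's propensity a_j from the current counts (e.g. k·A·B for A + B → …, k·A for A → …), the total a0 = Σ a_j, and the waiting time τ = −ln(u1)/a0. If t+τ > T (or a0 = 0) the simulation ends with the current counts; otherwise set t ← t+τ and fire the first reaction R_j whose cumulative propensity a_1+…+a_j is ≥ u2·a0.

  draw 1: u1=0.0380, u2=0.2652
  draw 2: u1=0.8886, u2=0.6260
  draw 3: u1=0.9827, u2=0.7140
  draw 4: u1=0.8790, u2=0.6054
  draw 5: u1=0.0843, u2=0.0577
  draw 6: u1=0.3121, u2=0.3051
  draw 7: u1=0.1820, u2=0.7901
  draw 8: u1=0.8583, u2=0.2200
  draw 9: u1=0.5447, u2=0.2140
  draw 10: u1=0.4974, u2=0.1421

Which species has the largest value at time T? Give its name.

t=0.000: G=6 Q=5 Z=5 M=4 C=3
Draw 1: a1=0.759, a2=11.280, a3=2.256, a4=2.865, a0=17.160; τ=−ln(0.0380)/17.160=0.191 → t=0.191; u2·a0=0.2652·17.160=4.551; a1=0.759 < 4.551 ≤ a1+a2=12.039 → R2 fires; G=5 Q=4 Z=7 M=4 C=3
Draw 2: a1=0.759, a2=7.520, a3=1.880, a4=2.292, a0=12.451; τ=−ln(0.8886)/12.451=0.009 → t=0.200; u2·a0=0.6260·12.451=7.794; a1=0.759 < 7.794 ≤ a1+a2=8.279 → R2 fires; G=4 Q=3 Z=9 M=4 C=3
Draw 3: a1=0.759, a2=4.512, a3=1.504, a4=1.719, a0=8.494; τ=−ln(0.9827)/8.494=0.002 → t=0.202; u2·a0=0.7140·8.494=6.065; a1+a2=5.271 < 6.065 ≤ a1+…+a3=6.775 → R3 fires; G=3 Q=3 Z=9 M=5 C=3
Draw 4: a1=0.759, a2=3.384, a3=1.128, a4=1.719, a0=6.990; τ=−ln(0.8790)/6.990=0.018 → t=0.221; u2·a0=0.6054·6.990=4.232; a1+a2=4.143 < 4.232 ≤ a1+…+a3=5.271 → R3 fires; G=2 Q=3 Z=9 M=6 C=3
Draw 5: a1=0.759, a2=2.256, a3=0.752, a4=1.719, a0=5.486; τ=−ln(0.0843)/5.486=0.451 → t=0.671; u2·a0=0.0577·5.486=0.317 ≤ a1=0.759 → R1 fires; G=2 Q=3 Z=9 M=8 C=3
Draw 6: a1=0.759, a2=2.256, a3=0.752, a4=1.719, a0=5.486; τ=−ln(0.3121)/5.486=0.212 → t=0.884; u2·a0=0.3051·5.486=1.674; a1=0.759 < 1.674 ≤ a1+a2=3.015 → R2 fires; G=1 Q=2 Z=11 M=8 C=3
Draw 7: a1=0.759, a2=0.752, a3=0.376, a4=1.146, a0=3.033; τ=−ln(0.1820)/3.033=0.562 → t=1.445; u2·a0=0.7901·3.033=2.396; a1+…+a3=1.887 < 2.396 ≤ a1+…+a4=3.033 → R4 fires; G=1 Q=1 Z=11 M=8 C=3
Draw 8: a1=0.759, a2=0.376, a3=0.376, a4=0.573, a0=2.084; τ=−ln(0.8583)/2.084=0.073 → t=1.519; u2·a0=0.2200·2.084=0.458 ≤ a1=0.759 → R1 fires; G=1 Q=1 Z=11 M=10 C=3
Draw 9: a1=0.759, a2=0.376, a3=0.376, a4=0.573, a0=2.084; τ=−ln(0.5447)/2.084=0.292 → t=1.810; u2·a0=0.2140·2.084=0.446 ≤ a1=0.759 → R1 fires; G=1 Q=1 Z=11 M=12 C=3
Draw 10: a1=0.759, a2=0.376, a3=0.376, a4=0.573, a0=2.084; τ=−ln(0.4974)/2.084=0.335 → t=2.145 > T=1.97: stop.
At T=1.97: G=1 Q=1 Z=11 M=12 C=3; the largest is M.

Dominant species at T: M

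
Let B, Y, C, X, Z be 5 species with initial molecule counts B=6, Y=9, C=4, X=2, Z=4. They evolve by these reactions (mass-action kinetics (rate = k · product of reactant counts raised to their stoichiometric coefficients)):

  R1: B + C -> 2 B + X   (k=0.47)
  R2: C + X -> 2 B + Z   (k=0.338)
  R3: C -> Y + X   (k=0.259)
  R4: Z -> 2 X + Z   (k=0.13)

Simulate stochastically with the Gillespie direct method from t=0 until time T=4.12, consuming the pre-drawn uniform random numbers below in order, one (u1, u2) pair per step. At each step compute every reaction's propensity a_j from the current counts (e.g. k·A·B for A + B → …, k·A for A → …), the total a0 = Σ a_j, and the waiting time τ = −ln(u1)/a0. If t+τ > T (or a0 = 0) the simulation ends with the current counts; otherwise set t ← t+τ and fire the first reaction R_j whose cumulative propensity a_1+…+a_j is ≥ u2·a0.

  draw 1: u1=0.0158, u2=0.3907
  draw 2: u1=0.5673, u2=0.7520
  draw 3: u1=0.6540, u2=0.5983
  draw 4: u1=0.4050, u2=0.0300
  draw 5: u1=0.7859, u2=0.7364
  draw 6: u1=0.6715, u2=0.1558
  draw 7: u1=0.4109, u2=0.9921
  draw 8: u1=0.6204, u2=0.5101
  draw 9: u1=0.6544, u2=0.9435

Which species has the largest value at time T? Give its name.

Dominant species at T: X

t=0.000: B=6 Y=9 C=4 X=2 Z=4
Draw 1: a1=11.280, a2=2.704, a3=1.036, a4=0.520, a0=15.540; τ=−ln(0.0158)/15.540=0.267 → t=0.267; u2·a0=0.3907·15.540=6.071 ≤ a1=11.280 → R1 fires; B=7 Y=9 C=3 X=3 Z=4
Draw 2: a1=9.870, a2=3.042, a3=0.777, a4=0.520, a0=14.209; τ=−ln(0.5673)/14.209=0.040 → t=0.307; u2·a0=0.7520·14.209=10.685; a1=9.870 < 10.685 ≤ a1+a2=12.912 → R2 fires; B=9 Y=9 C=2 X=2 Z=5
Draw 3: a1=8.460, a2=1.352, a3=0.518, a4=0.650, a0=10.980; τ=−ln(0.6540)/10.980=0.039 → t=0.345; u2·a0=0.5983·10.980=6.569 ≤ a1=8.460 → R1 fires; B=10 Y=9 C=1 X=3 Z=5
Draw 4: a1=4.700, a2=1.014, a3=0.259, a4=0.650, a0=6.623; τ=−ln(0.4050)/6.623=0.136 → t=0.482; u2·a0=0.0300·6.623=0.199 ≤ a1=4.700 → R1 fires; B=11 Y=9 C=0 X=4 Z=5
Draw 5: a1=0.000, a2=0.000, a3=0.000, a4=0.650, a0=0.650; τ=−ln(0.7859)/0.650=0.371 → t=0.853; u2·a0=0.7364·0.650=0.479; a1+…+a3=0.000 < 0.479 ≤ a1+…+a4=0.650 → R4 fires; B=11 Y=9 C=0 X=6 Z=5
Draw 6: a1=0.000, a2=0.000, a3=0.000, a4=0.650, a0=0.650; τ=−ln(0.6715)/0.650=0.613 → t=1.465; u2·a0=0.1558·0.650=0.101; a1+…+a3=0.000 < 0.101 ≤ a1+…+a4=0.650 → R4 fires; B=11 Y=9 C=0 X=8 Z=5
Draw 7: a1=0.000, a2=0.000, a3=0.000, a4=0.650, a0=0.650; τ=−ln(0.4109)/0.650=1.368 → t=2.834; u2·a0=0.9921·0.650=0.645; a1+…+a3=0.000 < 0.645 ≤ a1+…+a4=0.650 → R4 fires; B=11 Y=9 C=0 X=10 Z=5
Draw 8: a1=0.000, a2=0.000, a3=0.000, a4=0.650, a0=0.650; τ=−ln(0.6204)/0.650=0.734 → t=3.568; u2·a0=0.5101·0.650=0.332; a1+…+a3=0.000 < 0.332 ≤ a1+…+a4=0.650 → R4 fires; B=11 Y=9 C=0 X=12 Z=5
Draw 9: a1=0.000, a2=0.000, a3=0.000, a4=0.650, a0=0.650; τ=−ln(0.6544)/0.650=0.652 → t=4.220 > T=4.12: stop.
At T=4.12: B=11 Y=9 C=0 X=12 Z=5; the largest is X.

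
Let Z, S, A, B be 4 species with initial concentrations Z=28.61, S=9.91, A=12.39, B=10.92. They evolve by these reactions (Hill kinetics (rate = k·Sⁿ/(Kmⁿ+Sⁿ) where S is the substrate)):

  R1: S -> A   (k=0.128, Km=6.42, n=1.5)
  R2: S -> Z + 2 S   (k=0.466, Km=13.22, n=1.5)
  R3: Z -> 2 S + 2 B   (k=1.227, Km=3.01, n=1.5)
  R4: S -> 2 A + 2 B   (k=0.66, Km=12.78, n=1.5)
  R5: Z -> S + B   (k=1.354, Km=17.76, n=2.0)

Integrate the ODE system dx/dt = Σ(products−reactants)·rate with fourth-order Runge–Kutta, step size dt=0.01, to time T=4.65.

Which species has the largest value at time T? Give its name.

RK4 with dt=0.01: 465 steps to T=4.65. Trajectory (selected grid times):
t=0.00: Z=28.61 S=9.91 A=12.39 B=10.92
t=0.52: Z=27.59 S=11.55 A=12.73 B=12.95
t=1.03: Z=26.62 S=13.14 A=13.11 B=14.97
t=1.55: Z=25.65 S=14.75 A=13.53 B=17.05
t=2.07: Z=24.70 S=16.33 A=13.97 B=19.14
t=2.58: Z=23.79 S=17.86 A=14.43 B=21.19
t=3.10: Z=22.89 S=19.40 A=14.93 B=23.30
t=3.62: Z=22.01 S=20.93 A=15.44 B=25.40
t=4.13: Z=21.16 S=22.40 A=15.96 B=27.47
t=4.65: Z=20.32 S=23.89 A=16.50 B=29.57
At T=4.65: Z=20.32 S=23.89 A=16.50 B=29.57; the largest is B.

Dominant species at T: B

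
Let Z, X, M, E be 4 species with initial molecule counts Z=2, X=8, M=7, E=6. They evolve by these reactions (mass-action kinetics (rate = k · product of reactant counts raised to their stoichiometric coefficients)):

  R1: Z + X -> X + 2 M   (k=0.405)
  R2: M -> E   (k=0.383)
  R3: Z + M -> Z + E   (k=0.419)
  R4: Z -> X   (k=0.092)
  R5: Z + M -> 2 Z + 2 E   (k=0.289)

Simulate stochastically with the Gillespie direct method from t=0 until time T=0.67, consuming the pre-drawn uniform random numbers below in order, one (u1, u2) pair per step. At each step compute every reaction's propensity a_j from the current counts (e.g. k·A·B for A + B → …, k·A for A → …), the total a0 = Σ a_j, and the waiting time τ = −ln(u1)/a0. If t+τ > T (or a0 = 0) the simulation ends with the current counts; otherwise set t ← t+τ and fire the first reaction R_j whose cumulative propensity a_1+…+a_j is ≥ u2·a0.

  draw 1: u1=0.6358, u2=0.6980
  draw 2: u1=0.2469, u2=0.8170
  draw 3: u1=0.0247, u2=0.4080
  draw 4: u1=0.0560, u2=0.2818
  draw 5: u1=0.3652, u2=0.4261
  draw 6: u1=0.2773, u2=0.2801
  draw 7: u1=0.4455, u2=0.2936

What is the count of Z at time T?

Z at T = 1

t=0.000: Z=2 X=8 M=7 E=6
Draw 1: a1=6.480, a2=2.681, a3=5.866, a4=0.184, a5=4.046, a0=19.257; τ=−ln(0.6358)/19.257=0.024 → t=0.024; u2·a0=0.6980·19.257=13.441; a1+a2=9.161 < 13.441 ≤ a1+…+a3=15.027 → R3 fires; Z=2 X=8 M=6 E=7
Draw 2: a1=6.480, a2=2.298, a3=5.028, a4=0.184, a5=3.468, a0=17.458; τ=−ln(0.2469)/17.458=0.080 → t=0.104; u2·a0=0.8170·17.458=14.263; a1+…+a4=13.990 < 14.263 ≤ a1+…+a5=17.458 → R5 fires; Z=3 X=8 M=5 E=9
Draw 3: a1=9.720, a2=1.915, a3=6.285, a4=0.276, a5=4.335, a0=22.531; τ=−ln(0.0247)/22.531=0.164 → t=0.268; u2·a0=0.4080·22.531=9.193 ≤ a1=9.720 → R1 fires; Z=2 X=8 M=7 E=9
Draw 4: a1=6.480, a2=2.681, a3=5.866, a4=0.184, a5=4.046, a0=19.257; τ=−ln(0.0560)/19.257=0.150 → t=0.418; u2·a0=0.2818·19.257=5.427 ≤ a1=6.480 → R1 fires; Z=1 X=8 M=9 E=9
Draw 5: a1=3.240, a2=3.447, a3=3.771, a4=0.092, a5=2.601, a0=13.151; τ=−ln(0.3652)/13.151=0.077 → t=0.494; u2·a0=0.4261·13.151=5.604; a1=3.240 < 5.604 ≤ a1+a2=6.687 → R2 fires; Z=1 X=8 M=8 E=10
Draw 6: a1=3.240, a2=3.064, a3=3.352, a4=0.092, a5=2.312, a0=12.060; τ=−ln(0.2773)/12.060=0.106 → t=0.601; u2·a0=0.2801·12.060=3.378; a1=3.240 < 3.378 ≤ a1+a2=6.304 → R2 fires; Z=1 X=8 M=7 E=11
Draw 7: a1=3.240, a2=2.681, a3=2.933, a4=0.092, a5=2.023, a0=10.969; τ=−ln(0.4455)/10.969=0.074 → t=0.674 > T=0.67: stop.
Read off Z at T=0.67: 1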